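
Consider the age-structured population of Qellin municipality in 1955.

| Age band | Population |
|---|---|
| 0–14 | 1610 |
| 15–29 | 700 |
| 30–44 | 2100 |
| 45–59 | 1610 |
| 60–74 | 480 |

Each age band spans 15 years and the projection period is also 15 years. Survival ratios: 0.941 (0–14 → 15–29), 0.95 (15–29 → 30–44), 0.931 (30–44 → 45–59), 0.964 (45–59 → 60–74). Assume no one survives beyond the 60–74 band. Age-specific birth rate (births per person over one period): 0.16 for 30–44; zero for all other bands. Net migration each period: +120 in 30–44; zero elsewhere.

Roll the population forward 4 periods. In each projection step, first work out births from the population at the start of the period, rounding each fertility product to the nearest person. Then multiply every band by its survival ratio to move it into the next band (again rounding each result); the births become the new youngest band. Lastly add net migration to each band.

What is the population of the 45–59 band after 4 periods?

— Period 1 —
Births: 2100 * 0.16 = 336
15–29: 1610 * 0.941 = 1515
30–44: 700 * 0.95 = 665
45–59: 2100 * 0.931 = 1955
60–74: 1610 * 0.964 = 1552
Net migration: 30–44 + 120 → 785
End of period: [336, 1515, 785, 1955, 1552]
— Period 2 —
Births: 785 * 0.16 = 126
15–29: 336 * 0.941 = 316
30–44: 1515 * 0.95 = 1439
45–59: 785 * 0.931 = 731
60–74: 1955 * 0.964 = 1885
Net migration: 30–44 + 120 → 1559
End of period: [126, 316, 1559, 731, 1885]
— Period 3 —
Births: 1559 * 0.16 = 249
15–29: 126 * 0.941 = 119
30–44: 316 * 0.95 = 300
45–59: 1559 * 0.931 = 1451
60–74: 731 * 0.964 = 705
Net migration: 30–44 + 120 → 420
End of period: [249, 119, 420, 1451, 705]
— Period 4 —
Births: 420 * 0.16 = 67
15–29: 249 * 0.941 = 234
30–44: 119 * 0.95 = 113
45–59: 420 * 0.931 = 391
60–74: 1451 * 0.964 = 1399
Net migration: 30–44 + 120 → 233
End of period: [67, 234, 233, 391, 1399]

391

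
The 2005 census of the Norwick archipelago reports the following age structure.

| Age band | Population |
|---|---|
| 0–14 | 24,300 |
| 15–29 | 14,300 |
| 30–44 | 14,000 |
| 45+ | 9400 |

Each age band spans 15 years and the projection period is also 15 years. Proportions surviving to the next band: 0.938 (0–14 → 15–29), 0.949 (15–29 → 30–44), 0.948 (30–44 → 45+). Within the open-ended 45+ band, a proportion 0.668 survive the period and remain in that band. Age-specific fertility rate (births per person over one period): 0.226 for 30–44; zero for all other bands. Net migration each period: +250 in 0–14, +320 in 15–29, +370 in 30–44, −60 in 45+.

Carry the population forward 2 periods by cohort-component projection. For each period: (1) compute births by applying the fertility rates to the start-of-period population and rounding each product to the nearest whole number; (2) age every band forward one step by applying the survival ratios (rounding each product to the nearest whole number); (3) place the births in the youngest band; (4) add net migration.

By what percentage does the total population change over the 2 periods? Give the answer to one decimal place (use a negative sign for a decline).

Period 1.
Births: 14000 × 0.226 = 3164
15–29: 24300 × 0.938 = 22793
30–44: 14300 × 0.949 = 13571
45+: 14000 × 0.948 + 9400 × 0.668 = 13272 + 6279 = 19551
Net migration: 0–14 + 250 → 3414; 15–29 + 320 → 23113; 30–44 + 370 → 13941; 45+ − 60 → 19491
End of period: [3414, 23113, 13941, 19491]
Period 2.
Births: 13941 × 0.226 = 3151
15–29: 3414 × 0.938 = 3202
30–44: 23113 × 0.949 = 21934
45+: 13941 × 0.948 + 19491 × 0.668 = 13216 + 13020 = 26236
Net migration: 0–14 + 250 → 3401; 15–29 + 320 → 3522; 30–44 + 370 → 22304; 45+ − 60 → 26176
End of period: [3401, 3522, 22304, 26176]
Total: 62000 → 55403; change = -6597; percentage change = -10.6%

-10.6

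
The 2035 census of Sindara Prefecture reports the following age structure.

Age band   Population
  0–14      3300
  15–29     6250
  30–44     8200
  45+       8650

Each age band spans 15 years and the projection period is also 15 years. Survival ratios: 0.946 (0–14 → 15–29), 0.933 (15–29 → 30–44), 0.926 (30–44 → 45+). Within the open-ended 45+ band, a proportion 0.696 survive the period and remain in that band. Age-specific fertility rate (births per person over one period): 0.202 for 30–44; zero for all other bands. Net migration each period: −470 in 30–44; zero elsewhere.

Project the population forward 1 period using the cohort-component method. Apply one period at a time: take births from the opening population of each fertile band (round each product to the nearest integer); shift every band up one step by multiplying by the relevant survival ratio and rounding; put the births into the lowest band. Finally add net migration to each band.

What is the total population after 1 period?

23752

Call the groups 1 to 4, youngest first.
— Period 1 —
Births: 8200 * 0.202 = 1656
Group 2: 3300 * 0.946 = 3122
Group 3: 6250 * 0.933 = 5831
Group 4: 8200 * 0.926 + 8650 * 0.696 = 7593 + 6020 = 13613
Net migration: Group 3 − 470 → 5361
Population now: 0–14=1656, 15–29=3122, 30–44=5361, 45+=13613
Total after period 1: 1656 + 3122 + 5361 + 13613 = 23752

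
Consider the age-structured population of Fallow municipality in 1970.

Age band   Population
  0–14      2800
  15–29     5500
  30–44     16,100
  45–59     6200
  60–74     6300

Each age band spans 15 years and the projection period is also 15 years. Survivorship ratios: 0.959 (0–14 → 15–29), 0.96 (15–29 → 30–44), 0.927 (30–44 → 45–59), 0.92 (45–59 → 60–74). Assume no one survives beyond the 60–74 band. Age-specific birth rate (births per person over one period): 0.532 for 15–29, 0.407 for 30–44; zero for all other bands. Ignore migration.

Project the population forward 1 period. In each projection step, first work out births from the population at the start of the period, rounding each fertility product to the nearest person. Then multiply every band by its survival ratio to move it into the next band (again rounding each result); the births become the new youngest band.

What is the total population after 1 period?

38073

Period 1.
Births: 5500 * 0.532 = 2926 ; 16100 * 0.407 = 6553 — total 9479
15–29: 2800 * 0.959 = 2685
30–44: 5500 * 0.96 = 5280
45–59: 16100 * 0.927 = 14925
60–74: 6200 * 0.92 = 5704
End of period: [9479, 2685, 5280, 14925, 5704]
Total after period 1: 9479 + 2685 + 5280 + 14925 + 5704 = 38073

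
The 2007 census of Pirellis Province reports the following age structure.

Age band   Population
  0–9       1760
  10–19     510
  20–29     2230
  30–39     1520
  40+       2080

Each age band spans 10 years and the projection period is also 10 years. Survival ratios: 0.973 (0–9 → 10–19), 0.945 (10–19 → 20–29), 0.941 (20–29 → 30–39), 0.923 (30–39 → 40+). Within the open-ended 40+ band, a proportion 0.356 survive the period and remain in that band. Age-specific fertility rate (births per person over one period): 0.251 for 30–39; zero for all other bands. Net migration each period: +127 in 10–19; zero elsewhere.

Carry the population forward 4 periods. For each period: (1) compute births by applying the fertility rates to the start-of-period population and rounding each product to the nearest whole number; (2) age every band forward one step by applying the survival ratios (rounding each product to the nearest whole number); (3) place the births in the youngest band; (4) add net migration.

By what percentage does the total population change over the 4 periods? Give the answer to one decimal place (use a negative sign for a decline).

Let band 1 be 0–9 through band 5 = 40+.
— Period 1 —
Births: 1520 × 0.251 = 382
Band 2: 1760 × 0.973 = 1712
Band 3: 510 × 0.945 = 482
Band 4: 2230 × 0.941 = 2098
Band 5: 1520 × 0.923 + 2080 × 0.356 = 1403 + 740 = 2143
Net migration: Band 2 + 127 → 1839
→ [382, 1839, 482, 2098, 2143]
— Period 2 —
Births: 2098 × 0.251 = 527
Band 2: 382 × 0.973 = 372
Band 3: 1839 × 0.945 = 1738
Band 4: 482 × 0.941 = 454
Band 5: 2098 × 0.923 + 2143 × 0.356 = 1936 + 763 = 2699
Net migration: Band 2 + 127 → 499
→ [527, 499, 1738, 454, 2699]
— Period 3 —
Births: 454 × 0.251 = 114
Band 2: 527 × 0.973 = 513
Band 3: 499 × 0.945 = 472
Band 4: 1738 × 0.941 = 1635
Band 5: 454 × 0.923 + 2699 × 0.356 = 419 + 961 = 1380
Net migration: Band 2 + 127 → 640
→ [114, 640, 472, 1635, 1380]
— Period 4 —
Births: 1635 × 0.251 = 410
Band 2: 114 × 0.973 = 111
Band 3: 640 × 0.945 = 605
Band 4: 472 × 0.941 = 444
Band 5: 1635 × 0.923 + 1380 × 0.356 = 1509 + 491 = 2000
Net migration: Band 2 + 127 → 238
→ [410, 238, 605, 444, 2000]
Total: 8100 → 3697; change = -4403; percentage change = -54.4%

-54.4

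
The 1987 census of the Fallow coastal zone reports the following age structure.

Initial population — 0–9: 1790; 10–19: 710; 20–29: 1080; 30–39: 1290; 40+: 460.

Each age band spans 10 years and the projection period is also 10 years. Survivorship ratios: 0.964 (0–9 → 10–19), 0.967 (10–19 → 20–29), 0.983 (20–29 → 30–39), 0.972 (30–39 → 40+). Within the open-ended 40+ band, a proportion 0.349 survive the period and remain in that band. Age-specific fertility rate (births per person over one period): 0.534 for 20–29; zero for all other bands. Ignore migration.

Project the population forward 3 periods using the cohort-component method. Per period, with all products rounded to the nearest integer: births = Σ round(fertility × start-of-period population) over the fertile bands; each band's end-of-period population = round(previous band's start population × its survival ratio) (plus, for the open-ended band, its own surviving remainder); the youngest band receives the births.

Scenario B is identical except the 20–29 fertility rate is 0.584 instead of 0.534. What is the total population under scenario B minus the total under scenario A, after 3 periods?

(Groups numbered youngest = 1 to oldest = 5.)
— Period 1 —
Births: 1080 × 0.534 = 577
Group 2: 1790 × 0.964 = 1726
Group 3: 710 × 0.967 = 687
Group 4: 1080 × 0.983 = 1062
Group 5: 1290 × 0.972 + 460 × 0.349 = 1254 + 161 = 1415
End of period: [577, 1726, 687, 1062, 1415]
— Period 2 —
Births: 687 × 0.534 = 367
Group 2: 577 × 0.964 = 556
Group 3: 1726 × 0.967 = 1669
Group 4: 687 × 0.983 = 675
Group 5: 1062 × 0.972 + 1415 × 0.349 = 1032 + 494 = 1526
End of period: [367, 556, 1669, 675, 1526]
— Period 3 —
Births: 1669 × 0.534 = 891
Group 2: 367 × 0.964 = 354
Group 3: 556 × 0.967 = 538
Group 4: 1669 × 0.983 = 1641
Group 5: 675 × 0.972 + 1526 × 0.349 = 656 + 533 = 1189
End of period: [891, 354, 538, 1641, 1189]
Scenario A total after 3 periods: 4613
Scenario B projection —
— Period 1 —
Births: 1080 × 0.584 = 631
Group 2: 1790 × 0.964 = 1726
Group 3: 710 × 0.967 = 687
Group 4: 1080 × 0.983 = 1062
Group 5: 1290 × 0.972 + 460 × 0.349 = 1254 + 161 = 1415
End of period: [631, 1726, 687, 1062, 1415]
— Period 2 —
Births: 687 × 0.584 = 401
Group 2: 631 × 0.964 = 608
Group 3: 1726 × 0.967 = 1669
Group 4: 687 × 0.983 = 675
Group 5: 1062 × 0.972 + 1415 × 0.349 = 1032 + 494 = 1526
End of period: [401, 608, 1669, 675, 1526]
— Period 3 —
Births: 1669 × 0.584 = 975
Group 2: 401 × 0.964 = 387
Group 3: 608 × 0.967 = 588
Group 4: 1669 × 0.983 = 1641
Group 5: 675 × 0.972 + 1526 × 0.349 = 656 + 533 = 1189
End of period: [975, 387, 588, 1641, 1189]
Scenario B total after 3 periods: 4780
Difference B − A = 4780 − 4613 = 167

167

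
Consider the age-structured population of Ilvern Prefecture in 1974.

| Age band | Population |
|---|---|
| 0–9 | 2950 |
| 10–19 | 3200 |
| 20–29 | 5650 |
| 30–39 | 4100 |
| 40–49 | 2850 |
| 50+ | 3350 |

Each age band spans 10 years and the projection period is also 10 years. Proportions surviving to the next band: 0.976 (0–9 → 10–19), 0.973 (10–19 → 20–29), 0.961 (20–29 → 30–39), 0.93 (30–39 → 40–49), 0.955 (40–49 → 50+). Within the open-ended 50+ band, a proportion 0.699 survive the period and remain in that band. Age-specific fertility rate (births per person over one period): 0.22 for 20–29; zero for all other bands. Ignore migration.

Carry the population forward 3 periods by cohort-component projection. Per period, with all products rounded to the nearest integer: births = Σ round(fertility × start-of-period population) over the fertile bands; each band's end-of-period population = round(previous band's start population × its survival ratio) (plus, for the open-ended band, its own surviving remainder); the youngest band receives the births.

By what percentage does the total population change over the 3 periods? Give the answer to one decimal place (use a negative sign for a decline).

-19.5

Call the bands 1 to 6, youngest first.
[period 1]
Births: 5650 × 0.22 = 1243
Band 2: 2950 × 0.976 = 2879
Band 3: 3200 × 0.973 = 3114
Band 4: 5650 × 0.961 = 5430
Band 5: 4100 × 0.93 = 3813
Band 6: 2850 × 0.955 + 3350 × 0.699 = 2722 + 2342 = 5064
Population now: 0–9=1243, 10–19=2879, 20–29=3114, 30–39=5430, 40–49=3813, 50+=5064
[period 2]
Births: 3114 × 0.22 = 685
Band 2: 1243 × 0.976 = 1213
Band 3: 2879 × 0.973 = 2801
Band 4: 3114 × 0.961 = 2993
Band 5: 5430 × 0.93 = 5050
Band 6: 3813 × 0.955 + 5064 × 0.699 = 3641 + 3540 = 7181
Population now: 0–9=685, 10–19=1213, 20–29=2801, 30–39=2993, 40–49=5050, 50+=7181
[period 3]
Births: 2801 × 0.22 = 616
Band 2: 685 × 0.976 = 669
Band 3: 1213 × 0.973 = 1180
Band 4: 2801 × 0.961 = 2692
Band 5: 2993 × 0.93 = 2783
Band 6: 5050 × 0.955 + 7181 × 0.699 = 4823 + 5020 = 9843
Population now: 0–9=616, 10–19=669, 20–29=1180, 30–39=2692, 40–49=2783, 50+=9843
Total: 22100 → 17783; change = -4317; percentage change = -19.5%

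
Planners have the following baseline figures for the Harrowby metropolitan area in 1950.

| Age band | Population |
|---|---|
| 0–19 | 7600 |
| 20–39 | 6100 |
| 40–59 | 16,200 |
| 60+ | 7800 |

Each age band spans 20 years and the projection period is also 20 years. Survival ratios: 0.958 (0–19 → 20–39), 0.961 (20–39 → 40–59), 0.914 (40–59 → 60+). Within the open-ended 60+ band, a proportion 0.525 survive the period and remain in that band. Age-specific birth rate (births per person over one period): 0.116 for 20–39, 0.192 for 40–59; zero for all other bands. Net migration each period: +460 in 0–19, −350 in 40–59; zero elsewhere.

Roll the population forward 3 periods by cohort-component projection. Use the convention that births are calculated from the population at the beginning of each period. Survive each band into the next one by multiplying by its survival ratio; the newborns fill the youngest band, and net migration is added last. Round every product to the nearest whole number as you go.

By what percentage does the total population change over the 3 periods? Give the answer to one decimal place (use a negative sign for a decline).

(Bands numbered youngest = 1 to oldest = 4.)
[period 1]
Births: 6100 * 0.116 = 708  |  16200 * 0.192 = 3110 → total 3818
Band 2: 7600 * 0.958 = 7281
Band 3: 6100 * 0.961 = 5862
Band 4: 16200 * 0.914 + 7800 * 0.525 = 14807 + 4095 = 18902
Net migration: Band 1 + 460 → 4278; Band 3 − 350 → 5512
Population now: 0–19=4278, 20–39=7281, 40–59=5512, 60+=18902
[period 2]
Births: 7281 * 0.116 = 845  |  5512 * 0.192 = 1058 → total 1903
Band 2: 4278 * 0.958 = 4098
Band 3: 7281 * 0.961 = 6997
Band 4: 5512 * 0.914 + 18902 * 0.525 = 5038 + 9924 = 14962
Net migration: Band 1 + 460 → 2363; Band 3 − 350 → 6647
Population now: 0–19=2363, 20–39=4098, 40–59=6647, 60+=14962
[period 3]
Births: 4098 * 0.116 = 475  |  6647 * 0.192 = 1276 → total 1751
Band 2: 2363 * 0.958 = 2264
Band 3: 4098 * 0.961 = 3938
Band 4: 6647 * 0.914 + 14962 * 0.525 = 6075 + 7855 = 13930
Net migration: Band 1 + 460 → 2211; Band 3 − 350 → 3588
Population now: 0–19=2211, 20–39=2264, 40–59=3588, 60+=13930
Total: 37700 → 21993; change = -15707; percentage change = -41.7%

-41.7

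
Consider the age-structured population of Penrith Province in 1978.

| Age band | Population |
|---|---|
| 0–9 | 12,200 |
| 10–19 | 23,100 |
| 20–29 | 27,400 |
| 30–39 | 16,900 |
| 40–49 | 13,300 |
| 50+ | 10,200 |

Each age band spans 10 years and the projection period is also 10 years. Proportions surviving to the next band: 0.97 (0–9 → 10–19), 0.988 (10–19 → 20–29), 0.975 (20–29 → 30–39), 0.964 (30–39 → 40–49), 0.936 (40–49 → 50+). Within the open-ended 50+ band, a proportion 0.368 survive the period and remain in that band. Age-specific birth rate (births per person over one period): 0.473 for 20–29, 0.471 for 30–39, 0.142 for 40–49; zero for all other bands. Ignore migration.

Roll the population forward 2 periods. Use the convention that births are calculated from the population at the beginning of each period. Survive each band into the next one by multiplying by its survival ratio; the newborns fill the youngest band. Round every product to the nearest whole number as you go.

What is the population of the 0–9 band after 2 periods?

Let group 1 be 0–9 through group 6 = 50+.
After projecting period 1:
Births: 27400 × 0.473 = 12960 ; 16900 × 0.471 = 7960 ; 13300 × 0.142 = 1889 → 22809
Group 2: 12200 × 0.97 = 11834
Group 3: 23100 × 0.988 = 22823
Group 4: 27400 × 0.975 = 26715
Group 5: 16900 × 0.964 = 16292
Group 6: 13300 × 0.936 + 10200 × 0.368 = 12449 + 3754 = 16203
End of period: [22809, 11834, 22823, 26715, 16292, 16203]
After projecting period 2:
Births: 22823 × 0.473 = 10795 ; 26715 × 0.471 = 12583 ; 16292 × 0.142 = 2313 → 25691
Group 2: 22809 × 0.97 = 22125
Group 3: 11834 × 0.988 = 11692
Group 4: 22823 × 0.975 = 22252
Group 5: 26715 × 0.964 = 25753
Group 6: 16292 × 0.936 + 16203 × 0.368 = 15249 + 5963 = 21212
End of period: [25691, 22125, 11692, 22252, 25753, 21212]

25691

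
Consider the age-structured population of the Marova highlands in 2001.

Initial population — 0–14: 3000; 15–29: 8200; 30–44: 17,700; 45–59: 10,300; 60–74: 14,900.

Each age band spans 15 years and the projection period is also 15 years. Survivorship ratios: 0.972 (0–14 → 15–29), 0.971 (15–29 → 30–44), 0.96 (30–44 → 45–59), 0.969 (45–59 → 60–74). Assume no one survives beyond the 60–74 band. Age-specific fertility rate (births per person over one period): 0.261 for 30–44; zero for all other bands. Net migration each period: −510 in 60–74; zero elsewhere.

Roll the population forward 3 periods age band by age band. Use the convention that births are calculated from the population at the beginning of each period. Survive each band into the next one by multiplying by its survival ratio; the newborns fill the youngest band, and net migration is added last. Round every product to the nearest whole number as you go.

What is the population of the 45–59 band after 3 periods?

2718

Call the groups 1 to 5, youngest first.
— Period 1 —
Births: 17700 × 0.261 = 4620
Group 2: 3000 × 0.972 = 2916
Group 3: 8200 × 0.971 = 7962
Group 4: 17700 × 0.96 = 16992
Group 5: 10300 × 0.969 = 9981
Net migration: Group 5 − 510 → 9471
→ [4620, 2916, 7962, 16992, 9471]
— Period 2 —
Births: 7962 × 0.261 = 2078
Group 2: 4620 × 0.972 = 4491
Group 3: 2916 × 0.971 = 2831
Group 4: 7962 × 0.96 = 7644
Group 5: 16992 × 0.969 = 16465
Net migration: Group 5 − 510 → 15955
→ [2078, 4491, 2831, 7644, 15955]
— Period 3 —
Births: 2831 × 0.261 = 739
Group 2: 2078 × 0.972 = 2020
Group 3: 4491 × 0.971 = 4361
Group 4: 2831 × 0.96 = 2718
Group 5: 7644 × 0.969 = 7407
Net migration: Group 5 − 510 → 6897
→ [739, 2020, 4361, 2718, 6897]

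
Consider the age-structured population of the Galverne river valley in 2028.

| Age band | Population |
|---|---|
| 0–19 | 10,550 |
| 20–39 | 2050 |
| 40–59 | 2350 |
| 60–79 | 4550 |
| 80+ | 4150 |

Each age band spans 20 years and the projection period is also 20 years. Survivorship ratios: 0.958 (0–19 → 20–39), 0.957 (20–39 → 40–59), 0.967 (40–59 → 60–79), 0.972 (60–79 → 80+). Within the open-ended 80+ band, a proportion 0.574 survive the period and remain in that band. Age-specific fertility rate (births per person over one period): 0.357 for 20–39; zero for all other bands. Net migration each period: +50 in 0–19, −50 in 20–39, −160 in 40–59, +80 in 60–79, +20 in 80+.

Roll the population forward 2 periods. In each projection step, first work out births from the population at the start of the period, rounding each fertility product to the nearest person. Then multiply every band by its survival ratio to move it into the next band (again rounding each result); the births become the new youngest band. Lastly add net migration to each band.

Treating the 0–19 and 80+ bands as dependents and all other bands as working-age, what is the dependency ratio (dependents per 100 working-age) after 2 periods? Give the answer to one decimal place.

82.3

Period 1:
Births: 2050 × 0.357 = 732
20–39: 10550 × 0.958 = 10107
40–59: 2050 × 0.957 = 1962
60–79: 2350 × 0.967 = 2272
80+: 4550 × 0.972 + 4150 × 0.574 = 4423 + 2382 = 6805
Net migration: 0–19 + 50 → 782; 20–39 − 50 → 10057; 40–59 − 160 → 1802; 60–79 + 80 → 2352; 80+ + 20 → 6825
Giving 782 / 10057 / 1802 / 2352 / 6825.
Period 2:
Births: 10057 × 0.357 = 3590
20–39: 782 × 0.958 = 749
40–59: 10057 × 0.957 = 9625
60–79: 1802 × 0.967 = 1743
80+: 2352 × 0.972 + 6825 × 0.574 = 2286 + 3918 = 6204
Net migration: 0–19 + 50 → 3640; 20–39 − 50 → 699; 40–59 − 160 → 9465; 60–79 + 80 → 1823; 80+ + 20 → 6224
Giving 3640 / 699 / 9465 / 1823 / 6224.
Dependents (band 0–19 + band 80+) = 3640 + 6224 = 9864; working-age = 11987; ratio = 9864/11987 × 100 = 82.3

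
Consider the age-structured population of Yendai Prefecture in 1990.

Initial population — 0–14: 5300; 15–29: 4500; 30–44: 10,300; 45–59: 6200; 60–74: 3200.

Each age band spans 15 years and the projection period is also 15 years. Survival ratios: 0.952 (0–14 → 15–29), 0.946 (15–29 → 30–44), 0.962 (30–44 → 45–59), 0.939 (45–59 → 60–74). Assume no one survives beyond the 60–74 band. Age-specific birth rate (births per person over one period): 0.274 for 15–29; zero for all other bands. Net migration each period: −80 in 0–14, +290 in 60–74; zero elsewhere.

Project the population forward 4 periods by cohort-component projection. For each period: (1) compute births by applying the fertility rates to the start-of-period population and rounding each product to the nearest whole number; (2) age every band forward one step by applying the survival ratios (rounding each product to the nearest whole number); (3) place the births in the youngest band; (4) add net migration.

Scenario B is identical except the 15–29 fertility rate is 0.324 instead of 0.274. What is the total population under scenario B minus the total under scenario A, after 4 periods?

679

(Groups numbered youngest = 1 to oldest = 5.)
Period 1.
Births: 4500 × 0.274 = 1233
Group 2: 5300 × 0.952 = 5046
Group 3: 4500 × 0.946 = 4257
Group 4: 10300 × 0.962 = 9909
Group 5: 6200 × 0.939 = 5822
Net migration: Group 1 − 80 → 1153; Group 5 + 290 → 6112
Giving 1153 / 5046 / 4257 / 9909 / 6112.
Period 2.
Births: 5046 × 0.274 = 1383
Group 2: 1153 × 0.952 = 1098
Group 3: 5046 × 0.946 = 4774
Group 4: 4257 × 0.962 = 4095
Group 5: 9909 × 0.939 = 9305
Net migration: Group 1 − 80 → 1303; Group 5 + 290 → 9595
Giving 1303 / 1098 / 4774 / 4095 / 9595.
Period 3.
Births: 1098 × 0.274 = 301
Group 2: 1303 × 0.952 = 1240
Group 3: 1098 × 0.946 = 1039
Group 4: 4774 × 0.962 = 4593
Group 5: 4095 × 0.939 = 3845
Net migration: Group 1 − 80 → 221; Group 5 + 290 → 4135
Giving 221 / 1240 / 1039 / 4593 / 4135.
Period 4.
Births: 1240 × 0.274 = 340
Group 2: 221 × 0.952 = 210
Group 3: 1240 × 0.946 = 1173
Group 4: 1039 × 0.962 = 1000
Group 5: 4593 × 0.939 = 4313
Net migration: Group 1 − 80 → 260; Group 5 + 290 → 4603
Giving 260 / 210 / 1173 / 1000 / 4603.
Scenario A total after 4 periods: 7246
Scenario B projection —
Period 1.
Births: 4500 × 0.324 = 1458
Group 2: 5300 × 0.952 = 5046
Group 3: 4500 × 0.946 = 4257
Group 4: 10300 × 0.962 = 9909
Group 5: 6200 × 0.939 = 5822
Net migration: Group 1 − 80 → 1378; Group 5 + 290 → 6112
Giving 1378 / 5046 / 4257 / 9909 / 6112.
Period 2.
Births: 5046 × 0.324 = 1635
Group 2: 1378 × 0.952 = 1312
Group 3: 5046 × 0.946 = 4774
Group 4: 4257 × 0.962 = 4095
Group 5: 9909 × 0.939 = 9305
Net migration: Group 1 − 80 → 1555; Group 5 + 290 → 9595
Giving 1555 / 1312 / 4774 / 4095 / 9595.
Period 3.
Births: 1312 × 0.324 = 425
Group 2: 1555 × 0.952 = 1480
Group 3: 1312 × 0.946 = 1241
Group 4: 4774 × 0.962 = 4593
Group 5: 4095 × 0.939 = 3845
Net migration: Group 1 − 80 → 345; Group 5 + 290 → 4135
Giving 345 / 1480 / 1241 / 4593 / 4135.
Period 4.
Births: 1480 × 0.324 = 480
Group 2: 345 × 0.952 = 328
Group 3: 1480 × 0.946 = 1400
Group 4: 1241 × 0.962 = 1194
Group 5: 4593 × 0.939 = 4313
Net migration: Group 1 − 80 → 400; Group 5 + 290 → 4603
Giving 400 / 328 / 1400 / 1194 / 4603.
Scenario B total after 4 periods: 7925
Difference B − A = 7925 − 7246 = 679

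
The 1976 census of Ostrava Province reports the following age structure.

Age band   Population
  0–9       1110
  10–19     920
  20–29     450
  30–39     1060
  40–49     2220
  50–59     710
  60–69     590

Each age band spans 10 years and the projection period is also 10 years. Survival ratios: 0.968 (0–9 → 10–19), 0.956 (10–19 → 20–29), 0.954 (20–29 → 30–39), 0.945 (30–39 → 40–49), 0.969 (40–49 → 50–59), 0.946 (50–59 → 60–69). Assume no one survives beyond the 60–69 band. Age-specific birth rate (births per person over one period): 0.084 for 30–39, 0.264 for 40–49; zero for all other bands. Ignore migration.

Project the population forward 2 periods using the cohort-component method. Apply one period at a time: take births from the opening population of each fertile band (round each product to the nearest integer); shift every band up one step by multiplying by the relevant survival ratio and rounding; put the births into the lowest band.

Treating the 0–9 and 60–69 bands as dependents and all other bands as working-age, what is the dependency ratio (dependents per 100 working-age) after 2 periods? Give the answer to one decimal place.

60.0

(Groups numbered youngest = 1 to oldest = 7.)
— Period 1 —
Births: 1060 × 0.084 = 89  |  2220 × 0.264 = 586 → total 675
Group 2: 1110 × 0.968 = 1074
Group 3: 920 × 0.956 = 880
Group 4: 450 × 0.954 = 429
Group 5: 1060 × 0.945 = 1002
Group 6: 2220 × 0.969 = 2151
Group 7: 710 × 0.946 = 672
Population now: 0–9=675, 10–19=1074, 20–29=880, 30–39=429, 40–49=1002, 50–59=2151, 60–69=672
— Period 2 —
Births: 429 × 0.084 = 36  |  1002 × 0.264 = 265 → total 301
Group 2: 675 × 0.968 = 653
Group 3: 1074 × 0.956 = 1027
Group 4: 880 × 0.954 = 840
Group 5: 429 × 0.945 = 405
Group 6: 1002 × 0.969 = 971
Group 7: 2151 × 0.946 = 2035
Population now: 0–9=301, 10–19=653, 20–29=1027, 30–39=840, 40–49=405, 50–59=971, 60–69=2035
Dependents (band 0–9 + band 60–69) = 301 + 2035 = 2336; working-age = 3896; ratio = 2336/3896 × 100 = 60.0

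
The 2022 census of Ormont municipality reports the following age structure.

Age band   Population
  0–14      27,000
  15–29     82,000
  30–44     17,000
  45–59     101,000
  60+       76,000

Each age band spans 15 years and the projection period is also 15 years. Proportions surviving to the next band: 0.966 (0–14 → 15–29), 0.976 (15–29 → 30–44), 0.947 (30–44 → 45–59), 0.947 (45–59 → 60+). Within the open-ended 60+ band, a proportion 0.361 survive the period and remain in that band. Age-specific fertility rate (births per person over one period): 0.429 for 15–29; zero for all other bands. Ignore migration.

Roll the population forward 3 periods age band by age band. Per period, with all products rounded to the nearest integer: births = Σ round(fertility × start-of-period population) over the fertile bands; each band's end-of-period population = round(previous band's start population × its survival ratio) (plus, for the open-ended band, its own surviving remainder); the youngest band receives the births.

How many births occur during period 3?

After projecting period 1:
Births: 82000 * 0.429 = 35178
15–29: 27000 * 0.966 = 26082
30–44: 82000 * 0.976 = 80032
45–59: 17000 * 0.947 = 16099
60+: 101000 * 0.947 + 76000 * 0.361 = 95647 + 27436 = 123083
Giving 35178 / 26082 / 80032 / 16099 / 123083.
After projecting period 2:
Births: 26082 * 0.429 = 11189
15–29: 35178 * 0.966 = 33982
30–44: 26082 * 0.976 = 25456
45–59: 80032 * 0.947 = 75790
60+: 16099 * 0.947 + 123083 * 0.361 = 15246 + 44433 = 59679
Giving 11189 / 33982 / 25456 / 75790 / 59679.
After projecting period 3:
Births: 33982 * 0.429 = 14578
15–29: 11189 * 0.966 = 10809
30–44: 33982 * 0.976 = 33166
45–59: 25456 * 0.947 = 24107
60+: 75790 * 0.947 + 59679 * 0.361 = 71773 + 21544 = 93317
Giving 14578 / 10809 / 33166 / 24107 / 93317.

14578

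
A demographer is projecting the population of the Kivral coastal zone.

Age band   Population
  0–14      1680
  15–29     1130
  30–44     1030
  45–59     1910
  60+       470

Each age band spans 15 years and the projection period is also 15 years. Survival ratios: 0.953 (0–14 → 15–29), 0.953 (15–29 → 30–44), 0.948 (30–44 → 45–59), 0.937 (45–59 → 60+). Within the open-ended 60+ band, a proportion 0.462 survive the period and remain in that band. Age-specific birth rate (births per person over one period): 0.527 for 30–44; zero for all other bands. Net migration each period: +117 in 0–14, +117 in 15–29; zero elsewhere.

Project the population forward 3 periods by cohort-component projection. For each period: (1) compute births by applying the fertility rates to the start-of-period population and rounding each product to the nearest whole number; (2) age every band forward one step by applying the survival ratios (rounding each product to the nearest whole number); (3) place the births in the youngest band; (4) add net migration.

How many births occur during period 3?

Call the bands 1 to 5, youngest first.
Period 1:
Births: 1030 × 0.527 = 543
Band 2: 1680 × 0.953 = 1601
Band 3: 1130 × 0.953 = 1077
Band 4: 1030 × 0.948 = 976
Band 5: 1910 × 0.937 + 470 × 0.462 = 1790 + 217 = 2007
Net migration: Band 1 + 117 → 660; Band 2 + 117 → 1718
Giving 660 / 1718 / 1077 / 976 / 2007.
Period 2:
Births: 1077 × 0.527 = 568
Band 2: 660 × 0.953 = 629
Band 3: 1718 × 0.953 = 1637
Band 4: 1077 × 0.948 = 1021
Band 5: 976 × 0.937 + 2007 × 0.462 = 915 + 927 = 1842
Net migration: Band 1 + 117 → 685; Band 2 + 117 → 746
Giving 685 / 746 / 1637 / 1021 / 1842.
Period 3:
Births: 1637 × 0.527 = 863
Band 2: 685 × 0.953 = 653
Band 3: 746 × 0.953 = 711
Band 4: 1637 × 0.948 = 1552
Band 5: 1021 × 0.937 + 1842 × 0.462 = 957 + 851 = 1808
Net migration: Band 1 + 117 → 980; Band 2 + 117 → 770
Giving 980 / 770 / 711 / 1552 / 1808.

863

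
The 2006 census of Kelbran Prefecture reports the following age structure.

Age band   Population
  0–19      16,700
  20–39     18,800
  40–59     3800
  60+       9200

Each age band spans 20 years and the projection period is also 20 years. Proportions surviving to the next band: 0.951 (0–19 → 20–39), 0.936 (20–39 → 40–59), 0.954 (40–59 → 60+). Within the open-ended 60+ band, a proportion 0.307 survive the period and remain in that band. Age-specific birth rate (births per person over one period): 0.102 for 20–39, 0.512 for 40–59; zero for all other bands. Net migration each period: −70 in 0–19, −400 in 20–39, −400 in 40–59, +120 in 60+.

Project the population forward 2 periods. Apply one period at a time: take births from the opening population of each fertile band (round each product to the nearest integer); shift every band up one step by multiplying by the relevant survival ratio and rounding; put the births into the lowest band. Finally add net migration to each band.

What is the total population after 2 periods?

Period 1.
Births: 18800 × 0.102 = 1918  |  3800 × 0.512 = 1946 ⇒ total 3864
20–39: 16700 × 0.951 = 15882
40–59: 18800 × 0.936 = 17597
60+: 3800 × 0.954 + 9200 × 0.307 = 3625 + 2824 = 6449
Net migration: 0–19 − 70 → 3794; 20–39 − 400 → 15482; 40–59 − 400 → 17197; 60+ + 120 → 6569
Giving 3794 / 15482 / 17197 / 6569.
Period 2.
Births: 15482 × 0.102 = 1579  |  17197 × 0.512 = 8805 ⇒ total 10384
20–39: 3794 × 0.951 = 3608
40–59: 15482 × 0.936 = 14491
60+: 17197 × 0.954 + 6569 × 0.307 = 16406 + 2017 = 18423
Net migration: 0–19 − 70 → 10314; 20–39 − 400 → 3208; 40–59 − 400 → 14091; 60+ + 120 → 18543
Giving 10314 / 3208 / 14091 / 18543.
Total after period 2: 10314 + 3208 + 14091 + 18543 = 46156

46156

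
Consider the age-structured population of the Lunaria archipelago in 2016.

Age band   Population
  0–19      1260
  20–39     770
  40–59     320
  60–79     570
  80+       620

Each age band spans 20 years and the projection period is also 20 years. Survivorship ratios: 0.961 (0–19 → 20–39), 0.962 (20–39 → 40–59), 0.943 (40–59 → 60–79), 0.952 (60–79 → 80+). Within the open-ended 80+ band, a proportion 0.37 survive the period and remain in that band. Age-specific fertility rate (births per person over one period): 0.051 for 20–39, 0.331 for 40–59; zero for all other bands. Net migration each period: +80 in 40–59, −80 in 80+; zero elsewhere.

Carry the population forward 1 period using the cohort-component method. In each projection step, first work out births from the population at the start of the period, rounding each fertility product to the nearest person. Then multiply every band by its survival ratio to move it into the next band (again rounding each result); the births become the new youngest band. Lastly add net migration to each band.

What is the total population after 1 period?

[period 1]
Births: 770 × 0.051 = 39, 320 × 0.331 = 106 → 145
20–39: 1260 × 0.961 = 1211
40–59: 770 × 0.962 = 741
60–79: 320 × 0.943 = 302
80+: 570 × 0.952 + 620 × 0.37 = 543 + 229 = 772
Net migration: 40–59 + 80 → 821; 80+ − 80 → 692
Population now: 0–19=145, 20–39=1211, 40–59=821, 60–79=302, 80+=692
Total after period 1: 145 + 1211 + 821 + 302 + 692 = 3171

3171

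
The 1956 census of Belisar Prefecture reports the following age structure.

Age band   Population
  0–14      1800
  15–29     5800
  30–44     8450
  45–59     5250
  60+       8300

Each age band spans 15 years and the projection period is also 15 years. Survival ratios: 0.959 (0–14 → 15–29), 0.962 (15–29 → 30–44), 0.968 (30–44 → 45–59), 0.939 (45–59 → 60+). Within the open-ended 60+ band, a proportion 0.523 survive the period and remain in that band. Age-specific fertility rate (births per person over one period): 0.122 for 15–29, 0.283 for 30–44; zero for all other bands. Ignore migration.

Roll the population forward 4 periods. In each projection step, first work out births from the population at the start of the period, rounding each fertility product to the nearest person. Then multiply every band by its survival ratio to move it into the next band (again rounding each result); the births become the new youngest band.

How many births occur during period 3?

833

Period 1.
Births: 5800 * 0.122 = 708  |  8450 * 0.283 = 2391 → 3099
15–29: 1800 * 0.959 = 1726
30–44: 5800 * 0.962 = 5580
45–59: 8450 * 0.968 = 8180
60+: 5250 * 0.939 + 8300 * 0.523 = 4930 + 4341 = 9271
End of period: [3099, 1726, 5580, 8180, 9271]
Period 2.
Births: 1726 * 0.122 = 211  |  5580 * 0.283 = 1579 → 1790
15–29: 3099 * 0.959 = 2972
30–44: 1726 * 0.962 = 1660
45–59: 5580 * 0.968 = 5401
60+: 8180 * 0.939 + 9271 * 0.523 = 7681 + 4849 = 12530
End of period: [1790, 2972, 1660, 5401, 12530]
Period 3.
Births: 2972 * 0.122 = 363  |  1660 * 0.283 = 470 → 833
15–29: 1790 * 0.959 = 1717
30–44: 2972 * 0.962 = 2859
45–59: 1660 * 0.968 = 1607
60+: 5401 * 0.939 + 12530 * 0.523 = 5072 + 6553 = 11625
End of period: [833, 1717, 2859, 1607, 11625]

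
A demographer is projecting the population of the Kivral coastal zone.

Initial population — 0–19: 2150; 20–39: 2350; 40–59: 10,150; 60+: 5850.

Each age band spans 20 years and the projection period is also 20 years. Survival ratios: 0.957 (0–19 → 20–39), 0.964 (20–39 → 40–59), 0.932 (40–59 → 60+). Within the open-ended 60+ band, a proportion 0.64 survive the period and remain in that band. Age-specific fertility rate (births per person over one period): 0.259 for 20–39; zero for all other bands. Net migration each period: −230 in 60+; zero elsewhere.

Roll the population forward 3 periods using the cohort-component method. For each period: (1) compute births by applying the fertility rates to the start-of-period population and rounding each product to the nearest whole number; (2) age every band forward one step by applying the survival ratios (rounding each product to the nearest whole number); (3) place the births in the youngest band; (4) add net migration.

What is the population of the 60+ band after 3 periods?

8137

Period 1.
Births: 2350 × 0.259 = 609
20–39: 2150 × 0.957 = 2058
40–59: 2350 × 0.964 = 2265
60+: 10150 × 0.932 + 5850 × 0.64 = 9460 + 3744 = 13204
Net migration: 60+ − 230 → 12974
End of period: [609, 2058, 2265, 12974]
Period 2.
Births: 2058 × 0.259 = 533
20–39: 609 × 0.957 = 583
40–59: 2058 × 0.964 = 1984
60+: 2265 × 0.932 + 12974 × 0.64 = 2111 + 8303 = 10414
Net migration: 60+ − 230 → 10184
End of period: [533, 583, 1984, 10184]
Period 3.
Births: 583 × 0.259 = 151
20–39: 533 × 0.957 = 510
40–59: 583 × 0.964 = 562
60+: 1984 × 0.932 + 10184 × 0.64 = 1849 + 6518 = 8367
Net migration: 60+ − 230 → 8137
End of period: [151, 510, 562, 8137]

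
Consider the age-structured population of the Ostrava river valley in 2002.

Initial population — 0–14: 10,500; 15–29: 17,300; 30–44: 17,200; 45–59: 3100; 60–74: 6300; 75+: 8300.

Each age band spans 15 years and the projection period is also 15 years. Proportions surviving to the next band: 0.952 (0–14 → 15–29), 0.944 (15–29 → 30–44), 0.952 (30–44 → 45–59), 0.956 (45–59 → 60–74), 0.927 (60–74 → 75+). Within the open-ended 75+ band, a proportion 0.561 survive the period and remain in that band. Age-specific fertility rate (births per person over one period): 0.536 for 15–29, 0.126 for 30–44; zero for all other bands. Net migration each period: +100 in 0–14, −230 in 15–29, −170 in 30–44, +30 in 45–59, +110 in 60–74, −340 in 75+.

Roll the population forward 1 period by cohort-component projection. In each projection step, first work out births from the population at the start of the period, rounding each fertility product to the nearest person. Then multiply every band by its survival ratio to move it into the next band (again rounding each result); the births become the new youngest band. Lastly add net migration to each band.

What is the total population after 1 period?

Call the bands 1 to 6, youngest first.
After projecting period 1:
Births: 17300 × 0.536 = 9273, 17200 × 0.126 = 2167 → total 11440
Band 2: 10500 × 0.952 = 9996
Band 3: 17300 × 0.944 = 16331
Band 4: 17200 × 0.952 = 16374
Band 5: 3100 × 0.956 = 2964
Band 6: 6300 × 0.927 + 8300 × 0.561 = 5840 + 4656 = 10496
Net migration: Band 1 + 100 → 11540; Band 2 − 230 → 9766; Band 3 − 170 → 16161; Band 4 + 30 → 16404; Band 5 + 110 → 3074; Band 6 − 340 → 10156
Giving 11540 / 9766 / 16161 / 16404 / 3074 / 10156.
Total after period 1: 11540 + 9766 + 16161 + 16404 + 3074 + 10156 = 67101

67101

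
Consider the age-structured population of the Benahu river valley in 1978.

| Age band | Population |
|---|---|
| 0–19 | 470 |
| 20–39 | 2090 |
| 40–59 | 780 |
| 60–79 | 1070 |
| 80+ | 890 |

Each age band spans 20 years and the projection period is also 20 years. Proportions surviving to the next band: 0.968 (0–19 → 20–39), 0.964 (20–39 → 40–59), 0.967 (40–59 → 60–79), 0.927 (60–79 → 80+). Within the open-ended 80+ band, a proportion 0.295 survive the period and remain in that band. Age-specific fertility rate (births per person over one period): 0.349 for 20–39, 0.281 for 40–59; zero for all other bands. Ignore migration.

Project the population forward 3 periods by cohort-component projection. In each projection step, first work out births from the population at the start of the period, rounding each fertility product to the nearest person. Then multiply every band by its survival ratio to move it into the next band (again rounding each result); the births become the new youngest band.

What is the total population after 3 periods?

Period 1.
Births: 2090 × 0.349 = 729  |  780 × 0.281 = 219 → 948
20–39: 470 × 0.968 = 455
40–59: 2090 × 0.964 = 2015
60–79: 780 × 0.967 = 754
80+: 1070 × 0.927 + 890 × 0.295 = 992 + 263 = 1255
Giving 948 / 455 / 2015 / 754 / 1255.
Period 2.
Births: 455 × 0.349 = 159  |  2015 × 0.281 = 566 → 725
20–39: 948 × 0.968 = 918
40–59: 455 × 0.964 = 439
60–79: 2015 × 0.967 = 1949
80+: 754 × 0.927 + 1255 × 0.295 = 699 + 370 = 1069
Giving 725 / 918 / 439 / 1949 / 1069.
Period 3.
Births: 918 × 0.349 = 320  |  439 × 0.281 = 123 → 443
20–39: 725 × 0.968 = 702
40–59: 918 × 0.964 = 885
60–79: 439 × 0.967 = 425
80+: 1949 × 0.927 + 1069 × 0.295 = 1807 + 315 = 2122
Giving 443 / 702 / 885 / 425 / 2122.
Total after period 3: 443 + 702 + 885 + 425 + 2122 = 4577

4577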